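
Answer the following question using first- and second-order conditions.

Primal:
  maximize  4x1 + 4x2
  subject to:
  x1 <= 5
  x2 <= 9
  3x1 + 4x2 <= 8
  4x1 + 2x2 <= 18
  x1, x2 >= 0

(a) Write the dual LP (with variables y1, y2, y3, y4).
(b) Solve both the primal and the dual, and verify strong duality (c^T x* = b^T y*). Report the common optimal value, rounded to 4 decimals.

The standard primal-dual pair for 'max c^T x s.t. A x <= b, x >= 0' is:
  Dual:  min b^T y  s.t.  A^T y >= c,  y >= 0.

So the dual LP is:
  minimize  5y1 + 9y2 + 8y3 + 18y4
  subject to:
    y1 + 3y3 + 4y4 >= 4
    y2 + 4y3 + 2y4 >= 4
    y1, y2, y3, y4 >= 0

Solving the primal: x* = (2.6667, 0).
  primal value c^T x* = 10.6667.
Solving the dual: y* = (0, 0, 1.3333, 0).
  dual value b^T y* = 10.6667.
Strong duality: c^T x* = b^T y*. Confirmed.

10.6667


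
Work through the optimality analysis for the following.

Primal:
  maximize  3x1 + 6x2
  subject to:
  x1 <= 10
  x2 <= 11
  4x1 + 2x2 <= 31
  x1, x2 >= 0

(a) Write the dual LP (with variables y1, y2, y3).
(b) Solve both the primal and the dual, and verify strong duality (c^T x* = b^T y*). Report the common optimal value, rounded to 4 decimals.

The standard primal-dual pair for 'max c^T x s.t. A x <= b, x >= 0' is:
  Dual:  min b^T y  s.t.  A^T y >= c,  y >= 0.

So the dual LP is:
  minimize  10y1 + 11y2 + 31y3
  subject to:
    y1 + 4y3 >= 3
    y2 + 2y3 >= 6
    y1, y2, y3 >= 0

Solving the primal: x* = (2.25, 11).
  primal value c^T x* = 72.75.
Solving the dual: y* = (0, 4.5, 0.75).
  dual value b^T y* = 72.75.
Strong duality: c^T x* = b^T y*. Confirmed.

72.75


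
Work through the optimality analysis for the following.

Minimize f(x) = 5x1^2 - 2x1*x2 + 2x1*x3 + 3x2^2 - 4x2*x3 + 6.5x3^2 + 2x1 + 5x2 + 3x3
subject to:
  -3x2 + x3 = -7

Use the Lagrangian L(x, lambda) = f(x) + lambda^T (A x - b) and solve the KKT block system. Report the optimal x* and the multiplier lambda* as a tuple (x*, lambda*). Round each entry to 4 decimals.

Form the Lagrangian:
  L(x, lambda) = (1/2) x^T Q x + c^T x + lambda^T (A x - b)
Stationarity (grad_x L = 0): Q x + c + A^T lambda = 0.
Primal feasibility: A x = b.

This gives the KKT block system:
  [ Q   A^T ] [ x     ]   [-c ]
  [ A    0  ] [ lambda ] = [ b ]

Solving the linear system:
  x*      = (0.271, 2.3224, -0.0329)
  lambda* = (6.1745)
  f(x*)   = 27.6386

x* = (0.271, 2.3224, -0.0329), lambda* = (6.1745)


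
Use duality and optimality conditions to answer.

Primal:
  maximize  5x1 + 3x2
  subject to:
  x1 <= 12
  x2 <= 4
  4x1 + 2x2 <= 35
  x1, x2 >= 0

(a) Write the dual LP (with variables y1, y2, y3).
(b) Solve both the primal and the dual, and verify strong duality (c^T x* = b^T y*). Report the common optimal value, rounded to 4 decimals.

The standard primal-dual pair for 'max c^T x s.t. A x <= b, x >= 0' is:
  Dual:  min b^T y  s.t.  A^T y >= c,  y >= 0.

So the dual LP is:
  minimize  12y1 + 4y2 + 35y3
  subject to:
    y1 + 4y3 >= 5
    y2 + 2y3 >= 3
    y1, y2, y3 >= 0

Solving the primal: x* = (6.75, 4).
  primal value c^T x* = 45.75.
Solving the dual: y* = (0, 0.5, 1.25).
  dual value b^T y* = 45.75.
Strong duality: c^T x* = b^T y*. Confirmed.

45.75


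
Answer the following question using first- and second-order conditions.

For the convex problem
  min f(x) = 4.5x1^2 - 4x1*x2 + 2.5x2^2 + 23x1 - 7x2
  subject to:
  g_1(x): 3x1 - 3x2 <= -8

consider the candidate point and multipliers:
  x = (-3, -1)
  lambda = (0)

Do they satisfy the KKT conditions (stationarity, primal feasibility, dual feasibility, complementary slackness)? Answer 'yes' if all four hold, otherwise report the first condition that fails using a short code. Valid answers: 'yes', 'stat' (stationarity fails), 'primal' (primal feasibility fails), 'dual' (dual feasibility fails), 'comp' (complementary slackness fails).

Gradient of f: grad f(x) = Q x + c = (0, 0)
Constraint values g_i(x) = a_i^T x - b_i:
  g_1((-3, -1)) = 2
Stationarity residual: grad f(x) + sum_i lambda_i a_i = (0, 0)
  -> stationarity OK
Primal feasibility (all g_i <= 0): FAILS
Dual feasibility (all lambda_i >= 0): OK
Complementary slackness (lambda_i * g_i(x) = 0 for all i): OK

Verdict: the first failing condition is primal_feasibility -> primal.

primal


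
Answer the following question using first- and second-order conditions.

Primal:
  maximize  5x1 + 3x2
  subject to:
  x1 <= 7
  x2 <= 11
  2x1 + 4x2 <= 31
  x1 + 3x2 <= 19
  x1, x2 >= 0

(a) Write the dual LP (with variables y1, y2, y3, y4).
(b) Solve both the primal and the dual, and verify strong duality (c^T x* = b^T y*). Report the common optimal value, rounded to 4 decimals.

The standard primal-dual pair for 'max c^T x s.t. A x <= b, x >= 0' is:
  Dual:  min b^T y  s.t.  A^T y >= c,  y >= 0.

So the dual LP is:
  minimize  7y1 + 11y2 + 31y3 + 19y4
  subject to:
    y1 + 2y3 + y4 >= 5
    y2 + 4y3 + 3y4 >= 3
    y1, y2, y3, y4 >= 0

Solving the primal: x* = (7, 4).
  primal value c^T x* = 47.
Solving the dual: y* = (4, 0, 0, 1).
  dual value b^T y* = 47.
Strong duality: c^T x* = b^T y*. Confirmed.

47


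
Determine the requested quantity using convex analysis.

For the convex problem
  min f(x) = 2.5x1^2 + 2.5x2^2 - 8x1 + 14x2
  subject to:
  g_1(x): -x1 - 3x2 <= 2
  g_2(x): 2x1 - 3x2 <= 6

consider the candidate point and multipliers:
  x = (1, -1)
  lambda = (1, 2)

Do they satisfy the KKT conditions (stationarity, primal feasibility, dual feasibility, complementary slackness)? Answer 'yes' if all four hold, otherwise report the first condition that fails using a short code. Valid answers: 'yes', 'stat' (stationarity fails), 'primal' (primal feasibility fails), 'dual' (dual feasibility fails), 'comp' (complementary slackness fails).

Gradient of f: grad f(x) = Q x + c = (-3, 9)
Constraint values g_i(x) = a_i^T x - b_i:
  g_1((1, -1)) = 0
  g_2((1, -1)) = -1
Stationarity residual: grad f(x) + sum_i lambda_i a_i = (0, 0)
  -> stationarity OK
Primal feasibility (all g_i <= 0): OK
Dual feasibility (all lambda_i >= 0): OK
Complementary slackness (lambda_i * g_i(x) = 0 for all i): FAILS

Verdict: the first failing condition is complementary_slackness -> comp.

comp


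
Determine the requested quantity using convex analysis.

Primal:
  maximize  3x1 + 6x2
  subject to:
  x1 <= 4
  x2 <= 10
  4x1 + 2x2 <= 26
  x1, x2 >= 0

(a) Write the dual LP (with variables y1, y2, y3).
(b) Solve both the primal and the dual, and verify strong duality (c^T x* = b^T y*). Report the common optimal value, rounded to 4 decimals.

The standard primal-dual pair for 'max c^T x s.t. A x <= b, x >= 0' is:
  Dual:  min b^T y  s.t.  A^T y >= c,  y >= 0.

So the dual LP is:
  minimize  4y1 + 10y2 + 26y3
  subject to:
    y1 + 4y3 >= 3
    y2 + 2y3 >= 6
    y1, y2, y3 >= 0

Solving the primal: x* = (1.5, 10).
  primal value c^T x* = 64.5.
Solving the dual: y* = (0, 4.5, 0.75).
  dual value b^T y* = 64.5.
Strong duality: c^T x* = b^T y*. Confirmed.

64.5


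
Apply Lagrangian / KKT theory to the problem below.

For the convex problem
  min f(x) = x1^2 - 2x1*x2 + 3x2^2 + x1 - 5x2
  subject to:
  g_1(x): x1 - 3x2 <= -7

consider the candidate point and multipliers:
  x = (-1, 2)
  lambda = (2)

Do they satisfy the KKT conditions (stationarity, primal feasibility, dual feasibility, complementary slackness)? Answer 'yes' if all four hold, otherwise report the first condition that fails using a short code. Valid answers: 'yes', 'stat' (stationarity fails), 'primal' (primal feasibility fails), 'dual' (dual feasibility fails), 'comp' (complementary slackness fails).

Gradient of f: grad f(x) = Q x + c = (-5, 9)
Constraint values g_i(x) = a_i^T x - b_i:
  g_1((-1, 2)) = 0
Stationarity residual: grad f(x) + sum_i lambda_i a_i = (-3, 3)
  -> stationarity FAILS
Primal feasibility (all g_i <= 0): OK
Dual feasibility (all lambda_i >= 0): OK
Complementary slackness (lambda_i * g_i(x) = 0 for all i): OK

Verdict: the first failing condition is stationarity -> stat.

stat


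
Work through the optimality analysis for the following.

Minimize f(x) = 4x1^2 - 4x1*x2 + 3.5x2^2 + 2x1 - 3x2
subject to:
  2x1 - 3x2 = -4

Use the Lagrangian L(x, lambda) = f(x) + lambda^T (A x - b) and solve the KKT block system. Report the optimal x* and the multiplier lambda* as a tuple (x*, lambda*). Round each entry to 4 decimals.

Form the Lagrangian:
  L(x, lambda) = (1/2) x^T Q x + c^T x + lambda^T (A x - b)
Stationarity (grad_x L = 0): Q x + c + A^T lambda = 0.
Primal feasibility: A x = b.

This gives the KKT block system:
  [ Q   A^T ] [ x     ]   [-c ]
  [ A    0  ] [ lambda ] = [ b ]

Solving the linear system:
  x*      = (-0.1538, 1.2308)
  lambda* = (2.0769)
  f(x*)   = 2.1538

x* = (-0.1538, 1.2308), lambda* = (2.0769)


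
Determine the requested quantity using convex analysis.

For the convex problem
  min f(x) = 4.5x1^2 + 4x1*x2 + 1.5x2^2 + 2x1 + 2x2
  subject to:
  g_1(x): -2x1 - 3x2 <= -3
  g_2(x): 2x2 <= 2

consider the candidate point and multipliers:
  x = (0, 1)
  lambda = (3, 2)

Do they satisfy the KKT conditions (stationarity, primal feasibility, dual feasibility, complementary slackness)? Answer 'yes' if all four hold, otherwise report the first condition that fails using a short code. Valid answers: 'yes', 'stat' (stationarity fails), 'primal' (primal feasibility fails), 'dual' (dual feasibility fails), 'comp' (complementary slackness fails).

Gradient of f: grad f(x) = Q x + c = (6, 5)
Constraint values g_i(x) = a_i^T x - b_i:
  g_1((0, 1)) = 0
  g_2((0, 1)) = 0
Stationarity residual: grad f(x) + sum_i lambda_i a_i = (0, 0)
  -> stationarity OK
Primal feasibility (all g_i <= 0): OK
Dual feasibility (all lambda_i >= 0): OK
Complementary slackness (lambda_i * g_i(x) = 0 for all i): OK

Verdict: yes, KKT holds.

yes


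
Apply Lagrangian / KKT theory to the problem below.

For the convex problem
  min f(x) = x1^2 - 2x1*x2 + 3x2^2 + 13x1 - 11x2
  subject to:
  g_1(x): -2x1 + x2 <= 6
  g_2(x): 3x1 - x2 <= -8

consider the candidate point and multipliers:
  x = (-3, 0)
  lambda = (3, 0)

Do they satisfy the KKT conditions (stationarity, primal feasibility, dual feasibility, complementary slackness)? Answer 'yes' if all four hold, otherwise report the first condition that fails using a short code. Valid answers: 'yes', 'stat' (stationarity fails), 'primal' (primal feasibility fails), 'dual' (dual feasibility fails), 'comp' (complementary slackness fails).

Gradient of f: grad f(x) = Q x + c = (7, -5)
Constraint values g_i(x) = a_i^T x - b_i:
  g_1((-3, 0)) = 0
  g_2((-3, 0)) = -1
Stationarity residual: grad f(x) + sum_i lambda_i a_i = (1, -2)
  -> stationarity FAILS
Primal feasibility (all g_i <= 0): OK
Dual feasibility (all lambda_i >= 0): OK
Complementary slackness (lambda_i * g_i(x) = 0 for all i): OK

Verdict: the first failing condition is stationarity -> stat.

stat


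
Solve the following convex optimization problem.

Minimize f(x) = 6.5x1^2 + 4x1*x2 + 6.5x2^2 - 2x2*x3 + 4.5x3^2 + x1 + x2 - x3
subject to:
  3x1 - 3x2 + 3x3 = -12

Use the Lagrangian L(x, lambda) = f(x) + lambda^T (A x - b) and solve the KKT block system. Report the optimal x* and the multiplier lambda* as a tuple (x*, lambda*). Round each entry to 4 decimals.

Form the Lagrangian:
  L(x, lambda) = (1/2) x^T Q x + c^T x + lambda^T (A x - b)
Stationarity (grad_x L = 0): Q x + c + A^T lambda = 0.
Primal feasibility: A x = b.

This gives the KKT block system:
  [ Q   A^T ] [ x     ]   [-c ]
  [ A    0  ] [ lambda ] = [ b ]

Solving the linear system:
  x*      = (-1.5504, 1.2972, -1.1525)
  lambda* = (4.6555)
  f(x*)   = 28.3824

x* = (-1.5504, 1.2972, -1.1525), lambda* = (4.6555)


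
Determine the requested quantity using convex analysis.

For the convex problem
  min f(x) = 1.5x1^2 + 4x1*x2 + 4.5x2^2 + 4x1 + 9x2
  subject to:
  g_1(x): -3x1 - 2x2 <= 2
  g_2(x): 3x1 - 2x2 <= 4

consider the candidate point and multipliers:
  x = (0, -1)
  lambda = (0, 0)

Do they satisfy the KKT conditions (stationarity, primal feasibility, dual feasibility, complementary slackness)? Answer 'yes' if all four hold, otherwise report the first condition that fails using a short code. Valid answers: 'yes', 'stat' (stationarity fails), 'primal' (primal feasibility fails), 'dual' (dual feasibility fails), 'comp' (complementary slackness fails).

Gradient of f: grad f(x) = Q x + c = (0, 0)
Constraint values g_i(x) = a_i^T x - b_i:
  g_1((0, -1)) = 0
  g_2((0, -1)) = -2
Stationarity residual: grad f(x) + sum_i lambda_i a_i = (0, 0)
  -> stationarity OK
Primal feasibility (all g_i <= 0): OK
Dual feasibility (all lambda_i >= 0): OK
Complementary slackness (lambda_i * g_i(x) = 0 for all i): OK

Verdict: yes, KKT holds.

yes


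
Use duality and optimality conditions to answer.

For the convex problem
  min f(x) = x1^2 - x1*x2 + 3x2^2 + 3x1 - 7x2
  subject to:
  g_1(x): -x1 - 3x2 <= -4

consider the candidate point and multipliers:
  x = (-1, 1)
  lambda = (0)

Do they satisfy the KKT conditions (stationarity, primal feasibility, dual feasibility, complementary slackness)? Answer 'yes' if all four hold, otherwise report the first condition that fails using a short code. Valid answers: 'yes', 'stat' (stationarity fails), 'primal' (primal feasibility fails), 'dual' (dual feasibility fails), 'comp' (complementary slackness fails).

Gradient of f: grad f(x) = Q x + c = (0, 0)
Constraint values g_i(x) = a_i^T x - b_i:
  g_1((-1, 1)) = 2
Stationarity residual: grad f(x) + sum_i lambda_i a_i = (0, 0)
  -> stationarity OK
Primal feasibility (all g_i <= 0): FAILS
Dual feasibility (all lambda_i >= 0): OK
Complementary slackness (lambda_i * g_i(x) = 0 for all i): OK

Verdict: the first failing condition is primal_feasibility -> primal.

primal


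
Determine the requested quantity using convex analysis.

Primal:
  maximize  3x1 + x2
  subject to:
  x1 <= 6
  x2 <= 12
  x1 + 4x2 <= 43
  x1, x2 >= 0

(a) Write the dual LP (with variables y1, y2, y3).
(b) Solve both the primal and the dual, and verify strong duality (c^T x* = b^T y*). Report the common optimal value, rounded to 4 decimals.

The standard primal-dual pair for 'max c^T x s.t. A x <= b, x >= 0' is:
  Dual:  min b^T y  s.t.  A^T y >= c,  y >= 0.

So the dual LP is:
  minimize  6y1 + 12y2 + 43y3
  subject to:
    y1 + y3 >= 3
    y2 + 4y3 >= 1
    y1, y2, y3 >= 0

Solving the primal: x* = (6, 9.25).
  primal value c^T x* = 27.25.
Solving the dual: y* = (2.75, 0, 0.25).
  dual value b^T y* = 27.25.
Strong duality: c^T x* = b^T y*. Confirmed.

27.25


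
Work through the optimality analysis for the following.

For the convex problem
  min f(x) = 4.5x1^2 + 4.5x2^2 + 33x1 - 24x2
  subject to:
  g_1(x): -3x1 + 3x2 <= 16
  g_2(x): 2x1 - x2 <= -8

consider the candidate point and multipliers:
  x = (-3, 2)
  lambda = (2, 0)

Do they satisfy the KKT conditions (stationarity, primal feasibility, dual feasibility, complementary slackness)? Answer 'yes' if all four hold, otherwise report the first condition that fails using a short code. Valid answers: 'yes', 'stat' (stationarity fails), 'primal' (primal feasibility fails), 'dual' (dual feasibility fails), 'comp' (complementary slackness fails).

Gradient of f: grad f(x) = Q x + c = (6, -6)
Constraint values g_i(x) = a_i^T x - b_i:
  g_1((-3, 2)) = -1
  g_2((-3, 2)) = 0
Stationarity residual: grad f(x) + sum_i lambda_i a_i = (0, 0)
  -> stationarity OK
Primal feasibility (all g_i <= 0): OK
Dual feasibility (all lambda_i >= 0): OK
Complementary slackness (lambda_i * g_i(x) = 0 for all i): FAILS

Verdict: the first failing condition is complementary_slackness -> comp.

comp


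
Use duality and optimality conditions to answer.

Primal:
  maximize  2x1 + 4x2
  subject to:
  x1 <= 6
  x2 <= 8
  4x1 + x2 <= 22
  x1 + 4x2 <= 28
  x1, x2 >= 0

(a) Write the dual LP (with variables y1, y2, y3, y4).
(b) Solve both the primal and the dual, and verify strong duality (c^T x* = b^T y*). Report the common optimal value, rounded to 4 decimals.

The standard primal-dual pair for 'max c^T x s.t. A x <= b, x >= 0' is:
  Dual:  min b^T y  s.t.  A^T y >= c,  y >= 0.

So the dual LP is:
  minimize  6y1 + 8y2 + 22y3 + 28y4
  subject to:
    y1 + 4y3 + y4 >= 2
    y2 + y3 + 4y4 >= 4
    y1, y2, y3, y4 >= 0

Solving the primal: x* = (4, 6).
  primal value c^T x* = 32.
Solving the dual: y* = (0, 0, 0.2667, 0.9333).
  dual value b^T y* = 32.
Strong duality: c^T x* = b^T y*. Confirmed.

32


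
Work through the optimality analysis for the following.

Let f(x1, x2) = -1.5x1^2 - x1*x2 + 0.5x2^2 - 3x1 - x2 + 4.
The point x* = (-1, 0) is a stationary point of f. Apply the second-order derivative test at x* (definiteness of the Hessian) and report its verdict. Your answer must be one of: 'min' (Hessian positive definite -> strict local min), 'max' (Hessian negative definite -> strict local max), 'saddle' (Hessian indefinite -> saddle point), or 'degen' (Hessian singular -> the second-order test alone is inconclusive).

Compute the Hessian H = grad^2 f:
  H = [[-3, -1], [-1, 1]]
Verify stationarity: grad f(x*) = H x* + g = (0, 0).
Eigenvalues of H: -3.2361, 1.2361.
Eigenvalues have mixed signs, so H is indefinite -> x* is a saddle point.

saddle


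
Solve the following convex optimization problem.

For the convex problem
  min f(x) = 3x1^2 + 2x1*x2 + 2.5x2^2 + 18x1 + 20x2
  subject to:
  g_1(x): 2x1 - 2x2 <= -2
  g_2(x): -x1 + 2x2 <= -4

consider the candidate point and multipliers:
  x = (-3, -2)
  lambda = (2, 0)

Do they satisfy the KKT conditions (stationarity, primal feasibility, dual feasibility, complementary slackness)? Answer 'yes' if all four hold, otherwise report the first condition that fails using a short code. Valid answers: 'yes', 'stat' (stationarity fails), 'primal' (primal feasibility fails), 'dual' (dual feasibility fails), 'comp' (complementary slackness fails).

Gradient of f: grad f(x) = Q x + c = (-4, 4)
Constraint values g_i(x) = a_i^T x - b_i:
  g_1((-3, -2)) = 0
  g_2((-3, -2)) = 3
Stationarity residual: grad f(x) + sum_i lambda_i a_i = (0, 0)
  -> stationarity OK
Primal feasibility (all g_i <= 0): FAILS
Dual feasibility (all lambda_i >= 0): OK
Complementary slackness (lambda_i * g_i(x) = 0 for all i): OK

Verdict: the first failing condition is primal_feasibility -> primal.

primal


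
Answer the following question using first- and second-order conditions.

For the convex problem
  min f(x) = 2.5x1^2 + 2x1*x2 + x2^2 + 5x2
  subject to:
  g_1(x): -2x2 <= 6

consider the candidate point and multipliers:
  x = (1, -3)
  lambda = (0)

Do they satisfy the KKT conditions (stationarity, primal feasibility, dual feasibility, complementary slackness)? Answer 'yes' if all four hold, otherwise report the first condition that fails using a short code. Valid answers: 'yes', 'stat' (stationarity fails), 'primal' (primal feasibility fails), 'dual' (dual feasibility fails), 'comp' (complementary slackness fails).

Gradient of f: grad f(x) = Q x + c = (-1, 1)
Constraint values g_i(x) = a_i^T x - b_i:
  g_1((1, -3)) = 0
Stationarity residual: grad f(x) + sum_i lambda_i a_i = (-1, 1)
  -> stationarity FAILS
Primal feasibility (all g_i <= 0): OK
Dual feasibility (all lambda_i >= 0): OK
Complementary slackness (lambda_i * g_i(x) = 0 for all i): OK

Verdict: the first failing condition is stationarity -> stat.

stat


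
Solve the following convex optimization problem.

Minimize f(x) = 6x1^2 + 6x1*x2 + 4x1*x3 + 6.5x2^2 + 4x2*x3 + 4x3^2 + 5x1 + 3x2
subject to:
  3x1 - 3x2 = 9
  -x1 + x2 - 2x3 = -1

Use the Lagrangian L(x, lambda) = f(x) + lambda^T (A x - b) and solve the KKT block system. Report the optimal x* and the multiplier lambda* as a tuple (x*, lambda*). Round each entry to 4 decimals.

Form the Lagrangian:
  L(x, lambda) = (1/2) x^T Q x + c^T x + lambda^T (A x - b)
Stationarity (grad_x L = 0): Q x + c + A^T lambda = 0.
Primal feasibility: A x = b.

This gives the KKT block system:
  [ Q   A^T ] [ x     ]   [-c ]
  [ A    0  ] [ lambda ] = [ b ]

Solving the linear system:
  x*      = (1.5405, -1.4595, -1)
  lambda* = (-4.8559, -3.8378)
  f(x*)   = 21.5946

x* = (1.5405, -1.4595, -1), lambda* = (-4.8559, -3.8378)


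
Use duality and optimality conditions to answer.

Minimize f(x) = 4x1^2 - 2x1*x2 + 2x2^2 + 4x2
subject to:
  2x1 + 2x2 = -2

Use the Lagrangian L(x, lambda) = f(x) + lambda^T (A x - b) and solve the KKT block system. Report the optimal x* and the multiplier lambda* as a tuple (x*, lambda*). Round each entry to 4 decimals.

Form the Lagrangian:
  L(x, lambda) = (1/2) x^T Q x + c^T x + lambda^T (A x - b)
Stationarity (grad_x L = 0): Q x + c + A^T lambda = 0.
Primal feasibility: A x = b.

This gives the KKT block system:
  [ Q   A^T ] [ x     ]   [-c ]
  [ A    0  ] [ lambda ] = [ b ]

Solving the linear system:
  x*      = (-0.125, -0.875)
  lambda* = (-0.375)
  f(x*)   = -2.125

x* = (-0.125, -0.875), lambda* = (-0.375)


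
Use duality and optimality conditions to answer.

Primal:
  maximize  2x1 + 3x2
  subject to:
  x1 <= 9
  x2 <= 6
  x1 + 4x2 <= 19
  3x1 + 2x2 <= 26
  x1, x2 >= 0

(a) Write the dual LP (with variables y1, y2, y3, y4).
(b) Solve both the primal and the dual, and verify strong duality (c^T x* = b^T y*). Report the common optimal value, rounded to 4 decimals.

The standard primal-dual pair for 'max c^T x s.t. A x <= b, x >= 0' is:
  Dual:  min b^T y  s.t.  A^T y >= c,  y >= 0.

So the dual LP is:
  minimize  9y1 + 6y2 + 19y3 + 26y4
  subject to:
    y1 + y3 + 3y4 >= 2
    y2 + 4y3 + 2y4 >= 3
    y1, y2, y3, y4 >= 0

Solving the primal: x* = (6.6, 3.1).
  primal value c^T x* = 22.5.
Solving the dual: y* = (0, 0, 0.5, 0.5).
  dual value b^T y* = 22.5.
Strong duality: c^T x* = b^T y*. Confirmed.

22.5


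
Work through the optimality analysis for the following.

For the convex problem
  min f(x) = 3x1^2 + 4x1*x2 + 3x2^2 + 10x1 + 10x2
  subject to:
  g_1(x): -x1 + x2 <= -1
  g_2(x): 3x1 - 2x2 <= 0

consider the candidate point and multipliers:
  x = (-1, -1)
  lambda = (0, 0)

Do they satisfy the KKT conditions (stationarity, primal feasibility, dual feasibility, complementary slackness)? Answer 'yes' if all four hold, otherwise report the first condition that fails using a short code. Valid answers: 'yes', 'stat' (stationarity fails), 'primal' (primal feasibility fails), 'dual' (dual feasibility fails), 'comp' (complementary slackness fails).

Gradient of f: grad f(x) = Q x + c = (0, 0)
Constraint values g_i(x) = a_i^T x - b_i:
  g_1((-1, -1)) = 1
  g_2((-1, -1)) = -1
Stationarity residual: grad f(x) + sum_i lambda_i a_i = (0, 0)
  -> stationarity OK
Primal feasibility (all g_i <= 0): FAILS
Dual feasibility (all lambda_i >= 0): OK
Complementary slackness (lambda_i * g_i(x) = 0 for all i): OK

Verdict: the first failing condition is primal_feasibility -> primal.

primal


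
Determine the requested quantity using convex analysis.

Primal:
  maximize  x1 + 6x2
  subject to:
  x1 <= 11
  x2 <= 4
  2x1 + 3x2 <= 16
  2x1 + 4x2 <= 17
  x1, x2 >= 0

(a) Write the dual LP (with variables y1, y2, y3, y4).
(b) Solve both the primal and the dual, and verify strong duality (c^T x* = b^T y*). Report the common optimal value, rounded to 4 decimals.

The standard primal-dual pair for 'max c^T x s.t. A x <= b, x >= 0' is:
  Dual:  min b^T y  s.t.  A^T y >= c,  y >= 0.

So the dual LP is:
  minimize  11y1 + 4y2 + 16y3 + 17y4
  subject to:
    y1 + 2y3 + 2y4 >= 1
    y2 + 3y3 + 4y4 >= 6
    y1, y2, y3, y4 >= 0

Solving the primal: x* = (0.5, 4).
  primal value c^T x* = 24.5.
Solving the dual: y* = (0, 4, 0, 0.5).
  dual value b^T y* = 24.5.
Strong duality: c^T x* = b^T y*. Confirmed.

24.5


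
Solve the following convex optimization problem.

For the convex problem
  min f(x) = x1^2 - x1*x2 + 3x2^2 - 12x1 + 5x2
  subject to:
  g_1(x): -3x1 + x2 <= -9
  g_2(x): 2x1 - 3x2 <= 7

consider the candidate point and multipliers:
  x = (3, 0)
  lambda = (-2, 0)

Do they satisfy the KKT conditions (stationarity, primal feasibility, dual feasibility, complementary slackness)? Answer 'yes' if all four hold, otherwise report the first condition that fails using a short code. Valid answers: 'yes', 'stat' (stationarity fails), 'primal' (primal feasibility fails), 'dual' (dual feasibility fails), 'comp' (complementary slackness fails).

Gradient of f: grad f(x) = Q x + c = (-6, 2)
Constraint values g_i(x) = a_i^T x - b_i:
  g_1((3, 0)) = 0
  g_2((3, 0)) = -1
Stationarity residual: grad f(x) + sum_i lambda_i a_i = (0, 0)
  -> stationarity OK
Primal feasibility (all g_i <= 0): OK
Dual feasibility (all lambda_i >= 0): FAILS
Complementary slackness (lambda_i * g_i(x) = 0 for all i): OK

Verdict: the first failing condition is dual_feasibility -> dual.

dual


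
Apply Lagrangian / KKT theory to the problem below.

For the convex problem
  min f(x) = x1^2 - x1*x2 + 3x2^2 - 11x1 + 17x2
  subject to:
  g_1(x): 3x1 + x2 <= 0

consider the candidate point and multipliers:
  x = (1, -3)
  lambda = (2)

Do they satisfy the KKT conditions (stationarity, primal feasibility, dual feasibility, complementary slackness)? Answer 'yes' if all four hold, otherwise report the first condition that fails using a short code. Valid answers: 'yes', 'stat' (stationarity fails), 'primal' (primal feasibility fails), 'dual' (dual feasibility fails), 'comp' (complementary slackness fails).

Gradient of f: grad f(x) = Q x + c = (-6, -2)
Constraint values g_i(x) = a_i^T x - b_i:
  g_1((1, -3)) = 0
Stationarity residual: grad f(x) + sum_i lambda_i a_i = (0, 0)
  -> stationarity OK
Primal feasibility (all g_i <= 0): OK
Dual feasibility (all lambda_i >= 0): OK
Complementary slackness (lambda_i * g_i(x) = 0 for all i): OK

Verdict: yes, KKT holds.

yes


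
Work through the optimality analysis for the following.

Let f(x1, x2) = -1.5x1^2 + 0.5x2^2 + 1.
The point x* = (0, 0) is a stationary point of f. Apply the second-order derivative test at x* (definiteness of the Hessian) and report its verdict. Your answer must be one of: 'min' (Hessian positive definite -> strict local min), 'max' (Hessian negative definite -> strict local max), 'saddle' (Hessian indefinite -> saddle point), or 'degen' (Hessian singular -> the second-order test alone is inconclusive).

Compute the Hessian H = grad^2 f:
  H = [[-3, 0], [0, 1]]
Verify stationarity: grad f(x*) = H x* + g = (0, 0).
Eigenvalues of H: -3, 1.
Eigenvalues have mixed signs, so H is indefinite -> x* is a saddle point.

saddle


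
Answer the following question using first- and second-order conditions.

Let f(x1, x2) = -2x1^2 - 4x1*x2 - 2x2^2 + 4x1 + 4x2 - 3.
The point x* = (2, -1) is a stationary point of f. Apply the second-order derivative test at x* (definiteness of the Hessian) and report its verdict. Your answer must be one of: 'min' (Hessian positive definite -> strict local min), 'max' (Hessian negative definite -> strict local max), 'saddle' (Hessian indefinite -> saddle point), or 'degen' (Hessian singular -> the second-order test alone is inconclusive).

Compute the Hessian H = grad^2 f:
  H = [[-4, -4], [-4, -4]]
Verify stationarity: grad f(x*) = H x* + g = (0, 0).
Eigenvalues of H: -8, 0.
H has a zero eigenvalue (singular; negative semidefinite but not definite), so H is neither positive definite, negative definite, nor indefinite. The second-order test alone is inconclusive -> degen.
(Indeed, f is constant along the null direction of H through x*, so x* is not a strict local extremum.)

degen


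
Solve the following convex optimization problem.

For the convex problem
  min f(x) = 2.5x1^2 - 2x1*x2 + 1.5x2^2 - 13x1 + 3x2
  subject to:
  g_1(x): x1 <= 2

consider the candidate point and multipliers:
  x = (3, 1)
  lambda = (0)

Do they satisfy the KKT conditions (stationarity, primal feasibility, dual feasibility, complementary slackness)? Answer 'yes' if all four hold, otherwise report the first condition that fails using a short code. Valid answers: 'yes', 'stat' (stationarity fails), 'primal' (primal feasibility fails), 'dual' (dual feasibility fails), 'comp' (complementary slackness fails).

Gradient of f: grad f(x) = Q x + c = (0, 0)
Constraint values g_i(x) = a_i^T x - b_i:
  g_1((3, 1)) = 1
Stationarity residual: grad f(x) + sum_i lambda_i a_i = (0, 0)
  -> stationarity OK
Primal feasibility (all g_i <= 0): FAILS
Dual feasibility (all lambda_i >= 0): OK
Complementary slackness (lambda_i * g_i(x) = 0 for all i): OK

Verdict: the first failing condition is primal_feasibility -> primal.

primal


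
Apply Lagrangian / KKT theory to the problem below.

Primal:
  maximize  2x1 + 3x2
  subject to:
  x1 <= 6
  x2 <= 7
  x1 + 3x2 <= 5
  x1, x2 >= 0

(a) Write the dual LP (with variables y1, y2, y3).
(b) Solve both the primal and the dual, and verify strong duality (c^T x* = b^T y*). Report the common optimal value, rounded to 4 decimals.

The standard primal-dual pair for 'max c^T x s.t. A x <= b, x >= 0' is:
  Dual:  min b^T y  s.t.  A^T y >= c,  y >= 0.

So the dual LP is:
  minimize  6y1 + 7y2 + 5y3
  subject to:
    y1 + y3 >= 2
    y2 + 3y3 >= 3
    y1, y2, y3 >= 0

Solving the primal: x* = (5, 0).
  primal value c^T x* = 10.
Solving the dual: y* = (0, 0, 2).
  dual value b^T y* = 10.
Strong duality: c^T x* = b^T y*. Confirmed.

10


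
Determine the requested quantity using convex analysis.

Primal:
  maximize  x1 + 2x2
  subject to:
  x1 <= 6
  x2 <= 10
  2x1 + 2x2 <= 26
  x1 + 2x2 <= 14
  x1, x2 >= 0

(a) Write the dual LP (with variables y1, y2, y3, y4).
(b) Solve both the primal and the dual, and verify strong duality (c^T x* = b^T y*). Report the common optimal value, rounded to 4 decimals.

The standard primal-dual pair for 'max c^T x s.t. A x <= b, x >= 0' is:
  Dual:  min b^T y  s.t.  A^T y >= c,  y >= 0.

So the dual LP is:
  minimize  6y1 + 10y2 + 26y3 + 14y4
  subject to:
    y1 + 2y3 + y4 >= 1
    y2 + 2y3 + 2y4 >= 2
    y1, y2, y3, y4 >= 0

Solving the primal: x* = (0, 7).
  primal value c^T x* = 14.
Solving the dual: y* = (0, 0, 0, 1).
  dual value b^T y* = 14.
Strong duality: c^T x* = b^T y*. Confirmed.

14


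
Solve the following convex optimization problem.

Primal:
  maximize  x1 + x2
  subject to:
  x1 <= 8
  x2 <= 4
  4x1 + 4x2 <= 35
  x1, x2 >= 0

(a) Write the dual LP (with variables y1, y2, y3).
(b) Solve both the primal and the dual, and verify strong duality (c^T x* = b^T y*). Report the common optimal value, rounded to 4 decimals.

The standard primal-dual pair for 'max c^T x s.t. A x <= b, x >= 0' is:
  Dual:  min b^T y  s.t.  A^T y >= c,  y >= 0.

So the dual LP is:
  minimize  8y1 + 4y2 + 35y3
  subject to:
    y1 + 4y3 >= 1
    y2 + 4y3 >= 1
    y1, y2, y3 >= 0

Solving the primal: x* = (4.75, 4).
  primal value c^T x* = 8.75.
Solving the dual: y* = (0, 0, 0.25).
  dual value b^T y* = 8.75.
Strong duality: c^T x* = b^T y*. Confirmed.

8.75


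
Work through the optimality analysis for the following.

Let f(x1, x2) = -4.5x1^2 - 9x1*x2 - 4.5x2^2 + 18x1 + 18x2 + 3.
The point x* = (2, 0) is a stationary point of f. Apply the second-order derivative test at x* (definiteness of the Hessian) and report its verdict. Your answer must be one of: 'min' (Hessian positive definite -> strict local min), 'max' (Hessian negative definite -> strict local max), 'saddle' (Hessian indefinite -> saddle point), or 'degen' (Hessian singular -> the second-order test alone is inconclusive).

Compute the Hessian H = grad^2 f:
  H = [[-9, -9], [-9, -9]]
Verify stationarity: grad f(x*) = H x* + g = (0, 0).
Eigenvalues of H: -18, 0.
H has a zero eigenvalue (singular; negative semidefinite but not definite), so H is neither positive definite, negative definite, nor indefinite. The second-order test alone is inconclusive -> degen.
(Indeed, f is constant along the null direction of H through x*, so x* is not a strict local extremum.)

degen


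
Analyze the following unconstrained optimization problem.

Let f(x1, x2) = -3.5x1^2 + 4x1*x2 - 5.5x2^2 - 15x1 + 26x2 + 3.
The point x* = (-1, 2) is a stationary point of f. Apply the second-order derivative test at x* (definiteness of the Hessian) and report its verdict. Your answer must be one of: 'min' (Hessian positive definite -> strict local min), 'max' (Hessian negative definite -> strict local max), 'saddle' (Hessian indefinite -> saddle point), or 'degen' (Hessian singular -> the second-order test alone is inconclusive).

Compute the Hessian H = grad^2 f:
  H = [[-7, 4], [4, -11]]
Verify stationarity: grad f(x*) = H x* + g = (0, 0).
Eigenvalues of H: -13.4721, -4.5279.
Both eigenvalues < 0, so H is negative definite -> x* is a strict local max.

max


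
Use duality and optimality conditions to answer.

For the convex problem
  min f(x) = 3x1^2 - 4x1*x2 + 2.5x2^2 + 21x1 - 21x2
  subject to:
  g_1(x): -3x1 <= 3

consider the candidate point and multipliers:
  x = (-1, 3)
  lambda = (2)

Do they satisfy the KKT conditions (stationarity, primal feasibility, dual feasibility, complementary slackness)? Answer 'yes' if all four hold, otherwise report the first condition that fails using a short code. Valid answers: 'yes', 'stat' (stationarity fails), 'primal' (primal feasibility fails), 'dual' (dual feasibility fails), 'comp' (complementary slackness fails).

Gradient of f: grad f(x) = Q x + c = (3, -2)
Constraint values g_i(x) = a_i^T x - b_i:
  g_1((-1, 3)) = 0
Stationarity residual: grad f(x) + sum_i lambda_i a_i = (-3, -2)
  -> stationarity FAILS
Primal feasibility (all g_i <= 0): OK
Dual feasibility (all lambda_i >= 0): OK
Complementary slackness (lambda_i * g_i(x) = 0 for all i): OK

Verdict: the first failing condition is stationarity -> stat.

stat


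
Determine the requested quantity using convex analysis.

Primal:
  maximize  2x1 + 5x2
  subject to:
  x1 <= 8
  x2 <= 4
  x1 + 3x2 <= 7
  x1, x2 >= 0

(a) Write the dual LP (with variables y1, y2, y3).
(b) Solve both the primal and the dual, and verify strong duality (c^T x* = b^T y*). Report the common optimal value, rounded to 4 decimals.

The standard primal-dual pair for 'max c^T x s.t. A x <= b, x >= 0' is:
  Dual:  min b^T y  s.t.  A^T y >= c,  y >= 0.

So the dual LP is:
  minimize  8y1 + 4y2 + 7y3
  subject to:
    y1 + y3 >= 2
    y2 + 3y3 >= 5
    y1, y2, y3 >= 0

Solving the primal: x* = (7, 0).
  primal value c^T x* = 14.
Solving the dual: y* = (0, 0, 2).
  dual value b^T y* = 14.
Strong duality: c^T x* = b^T y*. Confirmed.

14


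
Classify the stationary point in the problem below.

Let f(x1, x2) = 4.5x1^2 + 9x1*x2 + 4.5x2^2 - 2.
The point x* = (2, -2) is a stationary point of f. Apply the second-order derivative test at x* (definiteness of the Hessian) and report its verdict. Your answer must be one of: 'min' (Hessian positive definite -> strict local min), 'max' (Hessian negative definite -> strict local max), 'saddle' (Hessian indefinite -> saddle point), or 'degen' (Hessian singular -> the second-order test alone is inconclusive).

Compute the Hessian H = grad^2 f:
  H = [[9, 9], [9, 9]]
Verify stationarity: grad f(x*) = H x* + g = (0, 0).
Eigenvalues of H: 0, 18.
H has a zero eigenvalue (singular; positive semidefinite but not definite), so H is neither positive definite, negative definite, nor indefinite. The second-order test alone is inconclusive -> degen.
(Indeed, f is constant along the null direction of H through x*, so x* is not a strict local extremum.)

degen


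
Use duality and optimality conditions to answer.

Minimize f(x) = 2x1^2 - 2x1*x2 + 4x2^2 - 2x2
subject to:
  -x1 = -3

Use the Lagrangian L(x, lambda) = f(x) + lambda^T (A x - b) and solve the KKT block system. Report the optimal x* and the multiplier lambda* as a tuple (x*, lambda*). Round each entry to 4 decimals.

Form the Lagrangian:
  L(x, lambda) = (1/2) x^T Q x + c^T x + lambda^T (A x - b)
Stationarity (grad_x L = 0): Q x + c + A^T lambda = 0.
Primal feasibility: A x = b.

This gives the KKT block system:
  [ Q   A^T ] [ x     ]   [-c ]
  [ A    0  ] [ lambda ] = [ b ]

Solving the linear system:
  x*      = (3, 1)
  lambda* = (10)
  f(x*)   = 14

x* = (3, 1), lambda* = (10)


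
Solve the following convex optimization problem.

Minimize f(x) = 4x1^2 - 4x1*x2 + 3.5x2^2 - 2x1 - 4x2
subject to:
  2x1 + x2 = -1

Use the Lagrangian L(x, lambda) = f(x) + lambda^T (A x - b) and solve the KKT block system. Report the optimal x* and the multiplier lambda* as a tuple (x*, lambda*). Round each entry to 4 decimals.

Form the Lagrangian:
  L(x, lambda) = (1/2) x^T Q x + c^T x + lambda^T (A x - b)
Stationarity (grad_x L = 0): Q x + c + A^T lambda = 0.
Primal feasibility: A x = b.

This gives the KKT block system:
  [ Q   A^T ] [ x     ]   [-c ]
  [ A    0  ] [ lambda ] = [ b ]

Solving the linear system:
  x*      = (-0.4615, -0.0769)
  lambda* = (2.6923)
  f(x*)   = 1.9615

x* = (-0.4615, -0.0769), lambda* = (2.6923)


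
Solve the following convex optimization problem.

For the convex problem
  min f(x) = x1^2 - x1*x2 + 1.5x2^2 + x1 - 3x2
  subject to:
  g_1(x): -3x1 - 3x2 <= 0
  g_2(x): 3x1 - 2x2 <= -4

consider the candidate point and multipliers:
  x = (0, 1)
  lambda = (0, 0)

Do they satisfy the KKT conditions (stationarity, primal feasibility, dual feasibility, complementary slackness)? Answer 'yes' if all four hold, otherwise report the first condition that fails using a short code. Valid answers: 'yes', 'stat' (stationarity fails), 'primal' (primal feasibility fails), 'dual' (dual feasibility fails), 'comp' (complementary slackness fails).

Gradient of f: grad f(x) = Q x + c = (0, 0)
Constraint values g_i(x) = a_i^T x - b_i:
  g_1((0, 1)) = -3
  g_2((0, 1)) = 2
Stationarity residual: grad f(x) + sum_i lambda_i a_i = (0, 0)
  -> stationarity OK
Primal feasibility (all g_i <= 0): FAILS
Dual feasibility (all lambda_i >= 0): OK
Complementary slackness (lambda_i * g_i(x) = 0 for all i): OK

Verdict: the first failing condition is primal_feasibility -> primal.

primal


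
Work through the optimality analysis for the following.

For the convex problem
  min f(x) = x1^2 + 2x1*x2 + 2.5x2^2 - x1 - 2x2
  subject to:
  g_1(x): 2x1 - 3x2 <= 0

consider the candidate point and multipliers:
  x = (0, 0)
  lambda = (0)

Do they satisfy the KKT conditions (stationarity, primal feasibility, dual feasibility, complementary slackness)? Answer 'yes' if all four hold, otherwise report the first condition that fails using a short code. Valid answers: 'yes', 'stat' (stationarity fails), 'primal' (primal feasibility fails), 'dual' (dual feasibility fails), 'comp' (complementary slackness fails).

Gradient of f: grad f(x) = Q x + c = (-1, -2)
Constraint values g_i(x) = a_i^T x - b_i:
  g_1((0, 0)) = 0
Stationarity residual: grad f(x) + sum_i lambda_i a_i = (-1, -2)
  -> stationarity FAILS
Primal feasibility (all g_i <= 0): OK
Dual feasibility (all lambda_i >= 0): OK
Complementary slackness (lambda_i * g_i(x) = 0 for all i): OK

Verdict: the first failing condition is stationarity -> stat.

stat


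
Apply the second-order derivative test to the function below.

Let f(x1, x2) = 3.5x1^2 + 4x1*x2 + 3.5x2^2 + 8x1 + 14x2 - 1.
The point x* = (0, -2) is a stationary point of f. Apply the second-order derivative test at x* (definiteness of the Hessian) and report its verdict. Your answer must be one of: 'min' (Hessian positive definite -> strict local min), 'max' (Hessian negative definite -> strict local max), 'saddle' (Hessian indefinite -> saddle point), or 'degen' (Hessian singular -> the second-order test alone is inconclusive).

Compute the Hessian H = grad^2 f:
  H = [[7, 4], [4, 7]]
Verify stationarity: grad f(x*) = H x* + g = (0, 0).
Eigenvalues of H: 3, 11.
Both eigenvalues > 0, so H is positive definite -> x* is a strict local min.

min


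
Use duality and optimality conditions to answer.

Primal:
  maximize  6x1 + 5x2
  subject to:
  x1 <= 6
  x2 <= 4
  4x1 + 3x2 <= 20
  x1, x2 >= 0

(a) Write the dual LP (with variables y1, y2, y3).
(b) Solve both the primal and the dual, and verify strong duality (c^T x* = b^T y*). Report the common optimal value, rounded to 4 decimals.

The standard primal-dual pair for 'max c^T x s.t. A x <= b, x >= 0' is:
  Dual:  min b^T y  s.t.  A^T y >= c,  y >= 0.

So the dual LP is:
  minimize  6y1 + 4y2 + 20y3
  subject to:
    y1 + 4y3 >= 6
    y2 + 3y3 >= 5
    y1, y2, y3 >= 0

Solving the primal: x* = (2, 4).
  primal value c^T x* = 32.
Solving the dual: y* = (0, 0.5, 1.5).
  dual value b^T y* = 32.
Strong duality: c^T x* = b^T y*. Confirmed.

32


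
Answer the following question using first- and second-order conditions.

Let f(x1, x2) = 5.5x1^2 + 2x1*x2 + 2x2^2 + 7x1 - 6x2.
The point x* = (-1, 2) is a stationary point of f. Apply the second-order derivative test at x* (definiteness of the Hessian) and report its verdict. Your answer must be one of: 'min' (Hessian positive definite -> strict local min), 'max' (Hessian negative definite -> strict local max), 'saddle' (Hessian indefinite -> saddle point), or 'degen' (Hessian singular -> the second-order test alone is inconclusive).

Compute the Hessian H = grad^2 f:
  H = [[11, 2], [2, 4]]
Verify stationarity: grad f(x*) = H x* + g = (0, 0).
Eigenvalues of H: 3.4689, 11.5311.
Both eigenvalues > 0, so H is positive definite -> x* is a strict local min.

min
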